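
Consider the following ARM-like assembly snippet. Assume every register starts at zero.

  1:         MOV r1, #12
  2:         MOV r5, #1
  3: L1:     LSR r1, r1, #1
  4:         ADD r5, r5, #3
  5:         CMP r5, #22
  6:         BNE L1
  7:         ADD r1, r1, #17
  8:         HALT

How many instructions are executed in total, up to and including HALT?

r1=12
r5=1
r1=12>>1=6
r5=1+3=4
CMP r5, #22  (cmp 4,22)
BNE L1: taken
r1=6>>1=3
r5=4+3=7
CMP r5, #22  (cmp 7,22)
BNE L1: taken
r1=3>>1=1
r5=7+3=10
CMP r5, #22  (cmp 10,22)
BNE L1: taken
r1=1>>1=0
r5=10+3=13
CMP r5, #22  (cmp 13,22)
BNE L1: taken
r1=0>>1=0
r5=13+3=16
CMP r5, #22  (cmp 16,22)
BNE L1: taken
r1=0>>1=0
r5=16+3=19
CMP r5, #22  (cmp 19,22)
BNE L1: taken
r1=0>>1=0
r5=19+3=22
CMP r5, #22  (cmp 22,22)
BNE L1: not taken
r1=0+17=17
halt.
Total executed instructions: 32.

32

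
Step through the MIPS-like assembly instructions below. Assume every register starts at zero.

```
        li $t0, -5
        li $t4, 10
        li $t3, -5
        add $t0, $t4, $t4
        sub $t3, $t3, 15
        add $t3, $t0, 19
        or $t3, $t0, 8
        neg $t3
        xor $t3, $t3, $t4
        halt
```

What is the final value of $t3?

$t0=-5
$t4=10
$t3=-5
$t0=10+10=20
$t3=(-5)-15=-20
$t3=20+19=39
$t3=20|8=28
$t3=-(28)=-28
$t3=(-28)^10=-18
halt.

-18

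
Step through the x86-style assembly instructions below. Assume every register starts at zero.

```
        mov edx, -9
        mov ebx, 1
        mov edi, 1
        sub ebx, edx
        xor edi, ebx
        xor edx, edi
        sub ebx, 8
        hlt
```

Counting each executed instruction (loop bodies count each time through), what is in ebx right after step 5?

10

edx=-9
ebx=1
edi=1
ebx=1-(-9)=10
edi=1^10=11
After step 5: ebx = 10.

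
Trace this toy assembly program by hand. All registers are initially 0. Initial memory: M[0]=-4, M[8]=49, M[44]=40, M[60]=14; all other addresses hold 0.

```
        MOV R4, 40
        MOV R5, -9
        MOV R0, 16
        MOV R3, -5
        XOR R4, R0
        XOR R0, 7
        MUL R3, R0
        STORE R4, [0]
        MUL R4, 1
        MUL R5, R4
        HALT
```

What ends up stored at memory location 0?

after MOV R4, 40: R4=40
after MOV R5, -9: R5=-9
after MOV R0, 16: R0=16
after MOV R3, -5: R3=-5
after XOR R4, R0: R4=40^16=56
after XOR R0, 7: R0=16^7=23
after MUL R3, R0: R3=(-5)*23=-115
STORE R4, [0] → M[0]=56
after MUL R4, 1: R4=56*1=56
after MUL R5, R4: R5=(-9)*56=-504
halt.

56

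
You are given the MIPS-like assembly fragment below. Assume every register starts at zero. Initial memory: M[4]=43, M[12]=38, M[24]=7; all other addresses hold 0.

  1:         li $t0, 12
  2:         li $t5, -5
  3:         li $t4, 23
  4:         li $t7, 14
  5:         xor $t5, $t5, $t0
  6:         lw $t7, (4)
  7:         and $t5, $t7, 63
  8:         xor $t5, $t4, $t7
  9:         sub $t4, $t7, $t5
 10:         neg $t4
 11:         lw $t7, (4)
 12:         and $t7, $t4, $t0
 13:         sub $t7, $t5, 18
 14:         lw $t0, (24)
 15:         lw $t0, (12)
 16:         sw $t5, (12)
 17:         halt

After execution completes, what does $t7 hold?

li $t0, 12 → $t0=12
li $t5, -5 → $t5=-5
li $t4, 23 → $t4=23
li $t7, 14 → $t7=14
xor $t5, $t5, $t0 → $t5=(-5)^12=-9
lw $t7, (4) → $t7=M[4]=43
and $t5, $t7, 63 → $t5=43&63=43
xor $t5, $t4, $t7 → $t5=23^43=60
sub $t4, $t7, $t5 → $t4=43-60=-17
neg $t4 → $t4=-(-17)=17
lw $t7, (4) → $t7=M[4]=43
and $t7, $t4, $t0 → $t7=17&12=0
sub $t7, $t5, 18 → $t7=60-18=42
lw $t0, (24) → $t0=M[24]=7
lw $t0, (12) → $t0=M[12]=38
sw $t5, (12) → M[12]=60
halt.

42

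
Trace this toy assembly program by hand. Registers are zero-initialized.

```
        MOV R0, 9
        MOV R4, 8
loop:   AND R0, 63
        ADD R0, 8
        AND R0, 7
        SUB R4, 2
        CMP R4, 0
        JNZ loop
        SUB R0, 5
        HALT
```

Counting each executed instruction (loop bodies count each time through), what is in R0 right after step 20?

after MOV R0, 9: R0=9
after MOV R4, 8: R4=8
after AND R0, 63: R0=9&63=9
after ADD R0, 8: R0=9+8=17
after AND R0, 7: R0=17&7=1
after SUB R4, 2: R4=8-2=6
CMP R4, 0  (cmp 6,0)
JNZ loop: taken
after AND R0, 63: R0=1&63=1
after ADD R0, 8: R0=1+8=9
after AND R0, 7: R0=9&7=1
after SUB R4, 2: R4=6-2=4
CMP R4, 0  (cmp 4,0)
JNZ loop: taken
after AND R0, 63: R0=1&63=1
after ADD R0, 8: R0=1+8=9
after AND R0, 7: R0=9&7=1
after SUB R4, 2: R4=4-2=2
CMP R4, 0  (cmp 2,0)
JNZ loop: taken
After step 20: R0 = 1.

1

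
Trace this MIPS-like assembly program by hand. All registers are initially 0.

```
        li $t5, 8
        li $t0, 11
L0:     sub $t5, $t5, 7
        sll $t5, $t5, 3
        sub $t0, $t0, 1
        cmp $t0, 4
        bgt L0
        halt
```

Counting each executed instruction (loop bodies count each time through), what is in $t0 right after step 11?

9

li $t5, 8 → $t5=8
li $t0, 11 → $t0=11
sub $t5, $t5, 7 → $t5=8-7=1
sll $t5, $t5, 3 → $t5=1<<3=8
sub $t0, $t0, 1 → $t0=11-1=10
cmp $t0, 4  (cmp 10,4)
bgt L0: taken
sub $t5, $t5, 7 → $t5=8-7=1
sll $t5, $t5, 3 → $t5=1<<3=8
sub $t0, $t0, 1 → $t0=10-1=9
cmp $t0, 4  (cmp 9,4)
After step 11: $t0 = 9.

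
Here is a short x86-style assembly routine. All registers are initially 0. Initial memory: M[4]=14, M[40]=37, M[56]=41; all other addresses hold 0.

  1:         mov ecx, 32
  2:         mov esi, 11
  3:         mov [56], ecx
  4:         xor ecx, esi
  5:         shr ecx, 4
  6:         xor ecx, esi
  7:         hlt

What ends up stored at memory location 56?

32

mov ecx, 32 → ecx=32
mov esi, 11 → esi=11
mov [56], ecx → M[56]=32
xor ecx, esi → ecx=32^11=43
shr ecx, 4 → ecx=43>>4=2
xor ecx, esi → ecx=2^11=9
halt.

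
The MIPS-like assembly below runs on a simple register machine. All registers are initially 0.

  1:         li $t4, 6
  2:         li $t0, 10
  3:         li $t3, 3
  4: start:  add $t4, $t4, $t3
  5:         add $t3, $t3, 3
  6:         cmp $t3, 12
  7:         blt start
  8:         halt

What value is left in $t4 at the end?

24

$t4=6
$t0=10
$t3=3
$t4=6+3=9
$t3=3+3=6
cmp $t3, 12  (cmp 6,12)
blt start: taken
$t4=9+6=15
$t3=6+3=9
cmp $t3, 12  (cmp 9,12)
blt start: taken
$t4=15+9=24
$t3=9+3=12
cmp $t3, 12  (cmp 12,12)
blt start: not taken
halt.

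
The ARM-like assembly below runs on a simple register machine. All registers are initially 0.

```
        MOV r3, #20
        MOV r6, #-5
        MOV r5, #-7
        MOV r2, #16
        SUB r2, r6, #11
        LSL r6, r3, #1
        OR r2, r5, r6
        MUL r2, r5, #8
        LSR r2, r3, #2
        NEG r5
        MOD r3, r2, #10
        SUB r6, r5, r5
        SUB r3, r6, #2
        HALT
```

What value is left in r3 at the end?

-2

after MOV r3, #20: r3=20
after MOV r6, #-5: r6=-5
after MOV r5, #-7: r5=-7
after MOV r2, #16: r2=16
after SUB r2, r6, #11: r2=(-5)-11=-16
after LSL r6, r3, #1: r6=20<<1=40
after OR r2, r5, r6: r2=(-7)|40=-7
after MUL r2, r5, #8: r2=(-7)*8=-56
after LSR r2, r3, #2: r2=20>>2=5
after NEG r5: r5=-(-7)=7
after MOD r3, r2, #10: r3=5%10=5
after SUB r6, r5, r5: r6=7-7=0
after SUB r3, r6, #2: r3=0-2=-2
halt.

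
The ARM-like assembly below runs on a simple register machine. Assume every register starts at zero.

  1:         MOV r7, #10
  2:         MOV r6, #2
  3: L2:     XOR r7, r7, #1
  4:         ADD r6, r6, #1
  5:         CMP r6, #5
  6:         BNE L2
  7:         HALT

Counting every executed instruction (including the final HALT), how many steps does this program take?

15

r7=10
r6=2
r7=10^1=11
r6=2+1=3
CMP r6, #5  (cmp 3,5)
BNE L2: taken
r7=11^1=10
r6=3+1=4
CMP r6, #5  (cmp 4,5)
BNE L2: taken
r7=10^1=11
r6=4+1=5
CMP r6, #5  (cmp 5,5)
BNE L2: not taken
halt.
Total executed instructions: 15.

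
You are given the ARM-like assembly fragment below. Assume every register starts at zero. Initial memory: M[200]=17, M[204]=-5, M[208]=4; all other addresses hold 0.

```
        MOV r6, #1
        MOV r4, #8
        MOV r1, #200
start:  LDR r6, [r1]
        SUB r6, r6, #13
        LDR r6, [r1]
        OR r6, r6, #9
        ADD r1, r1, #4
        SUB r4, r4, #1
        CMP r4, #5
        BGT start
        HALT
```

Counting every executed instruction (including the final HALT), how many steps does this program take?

MOV r6, #1 → r6=1
MOV r4, #8 → r4=8
MOV r1, #200 → r1=200
LDR r6, [r1] → r6=M[200]=17
SUB r6, r6, #13 → r6=17-13=4
LDR r6, [r1] → r6=M[200]=17
OR r6, r6, #9 → r6=17|9=25
ADD r1, r1, #4 → r1=200+4=204
SUB r4, r4, #1 → r4=8-1=7
CMP r4, #5  (cmp 7,5)
BGT start: taken
LDR r6, [r1] → r6=M[204]=-5
SUB r6, r6, #13 → r6=(-5)-13=-18
LDR r6, [r1] → r6=M[204]=-5
OR r6, r6, #9 → r6=(-5)|9=-5
ADD r1, r1, #4 → r1=204+4=208
SUB r4, r4, #1 → r4=7-1=6
CMP r4, #5  (cmp 6,5)
BGT start: taken
LDR r6, [r1] → r6=M[208]=4
SUB r6, r6, #13 → r6=4-13=-9
LDR r6, [r1] → r6=M[208]=4
OR r6, r6, #9 → r6=4|9=13
ADD r1, r1, #4 → r1=208+4=212
SUB r4, r4, #1 → r4=6-1=5
CMP r4, #5  (cmp 5,5)
BGT start: not taken
halt.
Total executed instructions: 28.

28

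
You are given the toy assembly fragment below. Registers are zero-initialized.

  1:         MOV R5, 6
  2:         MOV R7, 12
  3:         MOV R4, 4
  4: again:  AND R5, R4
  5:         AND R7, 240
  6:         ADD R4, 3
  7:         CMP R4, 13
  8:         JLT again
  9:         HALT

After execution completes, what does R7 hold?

R5=6
R7=12
R4=4
R5=6&4=4
R7=12&240=0
R4=4+3=7
CMP R4, 13  (cmp 7,13)
JLT again: taken
R5=4&7=4
R7=0&240=0
R4=7+3=10
CMP R4, 13  (cmp 10,13)
JLT again: taken
R5=4&10=0
R7=0&240=0
R4=10+3=13
CMP R4, 13  (cmp 13,13)
JLT again: not taken
halt.

0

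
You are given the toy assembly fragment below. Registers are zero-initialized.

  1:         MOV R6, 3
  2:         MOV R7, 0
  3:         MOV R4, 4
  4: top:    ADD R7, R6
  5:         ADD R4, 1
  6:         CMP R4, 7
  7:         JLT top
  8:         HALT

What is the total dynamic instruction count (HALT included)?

MOV R6, 3 → R6=3
MOV R7, 0 → R7=0
MOV R4, 4 → R4=4
ADD R7, R6 → R7=0+3=3
ADD R4, 1 → R4=4+1=5
CMP R4, 7  (cmp 5,7)
JLT top: taken
ADD R7, R6 → R7=3+3=6
ADD R4, 1 → R4=5+1=6
CMP R4, 7  (cmp 6,7)
JLT top: taken
ADD R7, R6 → R7=6+3=9
ADD R4, 1 → R4=6+1=7
CMP R4, 7  (cmp 7,7)
JLT top: not taken
halt.
Total executed instructions: 16.

16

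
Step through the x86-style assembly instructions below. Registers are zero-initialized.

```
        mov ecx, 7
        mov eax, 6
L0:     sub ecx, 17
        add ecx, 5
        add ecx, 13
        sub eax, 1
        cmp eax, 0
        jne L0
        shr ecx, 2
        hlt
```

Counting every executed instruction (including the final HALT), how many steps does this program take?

after mov ecx, 7: ecx=7
after mov eax, 6: eax=6
after sub ecx, 17: ecx=7-17=-10
after add ecx, 5: ecx=(-10)+5=-5
after add ecx, 13: ecx=(-5)+13=8
after sub eax, 1: eax=6-1=5
cmp eax, 0  (cmp 5,0)
jne L0: taken
after sub ecx, 17: ecx=8-17=-9
after add ecx, 5: ecx=(-9)+5=-4
after add ecx, 13: ecx=(-4)+13=9
after sub eax, 1: eax=5-1=4
cmp eax, 0  (cmp 4,0)
jne L0: taken
after sub ecx, 17: ecx=9-17=-8
after add ecx, 5: ecx=(-8)+5=-3
after add ecx, 13: ecx=(-3)+13=10
after sub eax, 1: eax=4-1=3
cmp eax, 0  (cmp 3,0)
jne L0: taken
after sub ecx, 17: ecx=10-17=-7
after add ecx, 5: ecx=(-7)+5=-2
after add ecx, 13: ecx=(-2)+13=11
after sub eax, 1: eax=3-1=2
cmp eax, 0  (cmp 2,0)
jne L0: taken
after sub ecx, 17: ecx=11-17=-6
after add ecx, 5: ecx=(-6)+5=-1
after add ecx, 13: ecx=(-1)+13=12
after sub eax, 1: eax=2-1=1
cmp eax, 0  (cmp 1,0)
jne L0: taken
after sub ecx, 17: ecx=12-17=-5
after add ecx, 5: ecx=(-5)+5=0
after add ecx, 13: ecx=0+13=13
after sub eax, 1: eax=1-1=0
cmp eax, 0  (cmp 0,0)
jne L0: not taken
after shr ecx, 2: ecx=13>>2=3
halt.
Total executed instructions: 40.

40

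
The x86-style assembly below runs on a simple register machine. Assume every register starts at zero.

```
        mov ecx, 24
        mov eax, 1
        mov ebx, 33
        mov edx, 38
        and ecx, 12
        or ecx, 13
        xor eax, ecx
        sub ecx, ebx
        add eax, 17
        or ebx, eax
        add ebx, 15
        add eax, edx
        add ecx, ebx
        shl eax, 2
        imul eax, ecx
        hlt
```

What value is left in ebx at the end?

76

ecx=24
eax=1
ebx=33
edx=38
ecx=24&12=8
ecx=8|13=13
eax=1^13=12
ecx=13-33=-20
eax=12+17=29
ebx=33|29=61
ebx=61+15=76
eax=29+38=67
ecx=(-20)+76=56
eax=67<<2=268
eax=268*56=15008
halt.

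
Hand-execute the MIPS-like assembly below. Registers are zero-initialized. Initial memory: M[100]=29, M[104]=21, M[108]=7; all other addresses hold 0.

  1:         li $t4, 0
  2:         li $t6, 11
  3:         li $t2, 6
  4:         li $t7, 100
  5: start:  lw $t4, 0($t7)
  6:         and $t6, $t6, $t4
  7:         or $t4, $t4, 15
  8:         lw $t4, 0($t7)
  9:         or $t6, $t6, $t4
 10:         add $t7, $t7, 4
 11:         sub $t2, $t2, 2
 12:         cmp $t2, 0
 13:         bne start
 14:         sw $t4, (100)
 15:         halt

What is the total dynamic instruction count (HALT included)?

li $t4, 0 → $t4=0
li $t6, 11 → $t6=11
li $t2, 6 → $t2=6
li $t7, 100 → $t7=100
lw $t4, 0($t7) → $t4=M[100]=29
and $t6, $t6, $t4 → $t6=11&29=9
or $t4, $t4, 15 → $t4=29|15=31
lw $t4, 0($t7) → $t4=M[100]=29
or $t6, $t6, $t4 → $t6=9|29=29
add $t7, $t7, 4 → $t7=100+4=104
sub $t2, $t2, 2 → $t2=6-2=4
cmp $t2, 0  (cmp 4,0)
bne start: taken
lw $t4, 0($t7) → $t4=M[104]=21
and $t6, $t6, $t4 → $t6=29&21=21
or $t4, $t4, 15 → $t4=21|15=31
lw $t4, 0($t7) → $t4=M[104]=21
or $t6, $t6, $t4 → $t6=21|21=21
add $t7, $t7, 4 → $t7=104+4=108
sub $t2, $t2, 2 → $t2=4-2=2
cmp $t2, 0  (cmp 2,0)
bne start: taken
lw $t4, 0($t7) → $t4=M[108]=7
and $t6, $t6, $t4 → $t6=21&7=5
or $t4, $t4, 15 → $t4=7|15=15
lw $t4, 0($t7) → $t4=M[108]=7
or $t6, $t6, $t4 → $t6=5|7=7
add $t7, $t7, 4 → $t7=108+4=112
sub $t2, $t2, 2 → $t2=2-2=0
cmp $t2, 0  (cmp 0,0)
bne start: not taken
sw $t4, (100) → M[100]=7
halt.
Total executed instructions: 33.

33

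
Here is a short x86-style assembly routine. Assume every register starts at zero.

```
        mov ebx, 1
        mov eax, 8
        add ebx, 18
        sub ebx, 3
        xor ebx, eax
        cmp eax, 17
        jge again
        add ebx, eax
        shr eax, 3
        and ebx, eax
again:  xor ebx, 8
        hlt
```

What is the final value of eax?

1

ebx=1
eax=8
ebx=1+18=19
ebx=19-3=16
ebx=16^8=24
cmp eax, 17  (cmp 8,17)
jge again: not taken
ebx=24+8=32
eax=8>>3=1
ebx=32&1=0
ebx=0^8=8
halt.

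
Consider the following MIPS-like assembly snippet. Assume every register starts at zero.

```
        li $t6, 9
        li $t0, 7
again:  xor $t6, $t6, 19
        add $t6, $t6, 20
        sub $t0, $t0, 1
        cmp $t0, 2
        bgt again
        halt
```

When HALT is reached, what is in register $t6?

94

$t6=9
$t0=7
$t6=9^19=26
$t6=26+20=46
$t0=7-1=6
cmp $t0, 2  (cmp 6,2)
bgt again: taken
$t6=46^19=61
$t6=61+20=81
$t0=6-1=5
cmp $t0, 2  (cmp 5,2)
bgt again: taken
$t6=81^19=66
$t6=66+20=86
$t0=5-1=4
cmp $t0, 2  (cmp 4,2)
bgt again: taken
$t6=86^19=69
$t6=69+20=89
$t0=4-1=3
cmp $t0, 2  (cmp 3,2)
bgt again: taken
$t6=89^19=74
$t6=74+20=94
$t0=3-1=2
cmp $t0, 2  (cmp 2,2)
bgt again: not taken
halt.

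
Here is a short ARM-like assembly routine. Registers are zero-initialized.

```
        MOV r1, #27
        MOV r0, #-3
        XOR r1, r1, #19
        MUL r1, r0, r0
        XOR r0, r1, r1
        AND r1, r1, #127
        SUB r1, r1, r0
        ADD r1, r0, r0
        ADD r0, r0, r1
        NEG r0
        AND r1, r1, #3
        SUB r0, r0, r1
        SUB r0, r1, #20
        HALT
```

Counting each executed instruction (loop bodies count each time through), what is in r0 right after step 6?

0

after MOV r1, #27: r1=27
after MOV r0, #-3: r0=-3
after XOR r1, r1, #19: r1=27^19=8
after MUL r1, r0, r0: r1=(-3)*(-3)=9
after XOR r0, r1, r1: r0=9^9=0
after AND r1, r1, #127: r1=9&127=9
After step 6: r0 = 0.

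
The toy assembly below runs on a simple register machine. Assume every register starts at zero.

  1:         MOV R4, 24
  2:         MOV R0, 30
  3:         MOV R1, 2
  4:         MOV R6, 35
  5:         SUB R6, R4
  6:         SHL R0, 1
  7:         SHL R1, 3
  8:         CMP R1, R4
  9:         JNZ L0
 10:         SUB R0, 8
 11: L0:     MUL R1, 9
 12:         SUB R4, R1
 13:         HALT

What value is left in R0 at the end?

R4=24
R0=30
R1=2
R6=35
R6=35-24=11
R0=30<<1=60
R1=2<<3=16
CMP R1, R4  (cmp 16,24)
JNZ L0: taken
R1=16*9=144
R4=24-144=-120
halt.

60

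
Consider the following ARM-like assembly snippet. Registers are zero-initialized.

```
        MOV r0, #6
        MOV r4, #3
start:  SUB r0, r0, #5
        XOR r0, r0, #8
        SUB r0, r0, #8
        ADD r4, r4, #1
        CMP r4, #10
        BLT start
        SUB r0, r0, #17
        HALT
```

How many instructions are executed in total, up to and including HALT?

after MOV r0, #6: r0=6
after MOV r4, #3: r4=3
after SUB r0, r0, #5: r0=6-5=1
after XOR r0, r0, #8: r0=1^8=9
after SUB r0, r0, #8: r0=9-8=1
after ADD r4, r4, #1: r4=3+1=4
CMP r4, #10  (cmp 4,10)
BLT start: taken
after SUB r0, r0, #5: r0=1-5=-4
after XOR r0, r0, #8: r0=(-4)^8=-12
after SUB r0, r0, #8: r0=(-12)-8=-20
after ADD r4, r4, #1: r4=4+1=5
CMP r4, #10  (cmp 5,10)
BLT start: taken
after SUB r0, r0, #5: r0=(-20)-5=-25
after XOR r0, r0, #8: r0=(-25)^8=-17
after SUB r0, r0, #8: r0=(-17)-8=-25
after ADD r4, r4, #1: r4=5+1=6
CMP r4, #10  (cmp 6,10)
BLT start: taken
after SUB r0, r0, #5: r0=(-25)-5=-30
after XOR r0, r0, #8: r0=(-30)^8=-22
after SUB r0, r0, #8: r0=(-22)-8=-30
after ADD r4, r4, #1: r4=6+1=7
CMP r4, #10  (cmp 7,10)
BLT start: taken
after SUB r0, r0, #5: r0=(-30)-5=-35
after XOR r0, r0, #8: r0=(-35)^8=-43
after SUB r0, r0, #8: r0=(-43)-8=-51
after ADD r4, r4, #1: r4=7+1=8
CMP r4, #10  (cmp 8,10)
BLT start: taken
after SUB r0, r0, #5: r0=(-51)-5=-56
after XOR r0, r0, #8: r0=(-56)^8=-64
after SUB r0, r0, #8: r0=(-64)-8=-72
after ADD r4, r4, #1: r4=8+1=9
CMP r4, #10  (cmp 9,10)
BLT start: taken
after SUB r0, r0, #5: r0=(-72)-5=-77
after XOR r0, r0, #8: r0=(-77)^8=-69
after SUB r0, r0, #8: r0=(-69)-8=-77
after ADD r4, r4, #1: r4=9+1=10
CMP r4, #10  (cmp 10,10)
BLT start: not taken
after SUB r0, r0, #17: r0=(-77)-17=-94
halt.
Total executed instructions: 46.

46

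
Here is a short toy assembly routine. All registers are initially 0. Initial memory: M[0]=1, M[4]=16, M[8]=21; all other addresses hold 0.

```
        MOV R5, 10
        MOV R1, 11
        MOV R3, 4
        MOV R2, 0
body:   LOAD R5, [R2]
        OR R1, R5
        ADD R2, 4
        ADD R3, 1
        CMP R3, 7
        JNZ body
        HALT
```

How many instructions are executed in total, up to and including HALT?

23

after MOV R5, 10: R5=10
after MOV R1, 11: R1=11
after MOV R3, 4: R3=4
after MOV R2, 0: R2=0
after LOAD R5, [R2]: R5=M[0]=1
after OR R1, R5: R1=11|1=11
after ADD R2, 4: R2=0+4=4
after ADD R3, 1: R3=4+1=5
CMP R3, 7  (cmp 5,7)
JNZ body: taken
after LOAD R5, [R2]: R5=M[4]=16
after OR R1, R5: R1=11|16=27
after ADD R2, 4: R2=4+4=8
after ADD R3, 1: R3=5+1=6
CMP R3, 7  (cmp 6,7)
JNZ body: taken
after LOAD R5, [R2]: R5=M[8]=21
after OR R1, R5: R1=27|21=31
after ADD R2, 4: R2=8+4=12
after ADD R3, 1: R3=6+1=7
CMP R3, 7  (cmp 7,7)
JNZ body: not taken
halt.
Total executed instructions: 23.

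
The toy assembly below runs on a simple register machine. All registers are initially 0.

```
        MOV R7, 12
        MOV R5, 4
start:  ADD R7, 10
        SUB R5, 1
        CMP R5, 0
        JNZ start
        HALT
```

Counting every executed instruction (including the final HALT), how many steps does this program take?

19

R7=12
R5=4
R7=12+10=22
R5=4-1=3
CMP R5, 0  (cmp 3,0)
JNZ start: taken
R7=22+10=32
R5=3-1=2
CMP R5, 0  (cmp 2,0)
JNZ start: taken
R7=32+10=42
R5=2-1=1
CMP R5, 0  (cmp 1,0)
JNZ start: taken
R7=42+10=52
R5=1-1=0
CMP R5, 0  (cmp 0,0)
JNZ start: not taken
halt.
Total executed instructions: 19.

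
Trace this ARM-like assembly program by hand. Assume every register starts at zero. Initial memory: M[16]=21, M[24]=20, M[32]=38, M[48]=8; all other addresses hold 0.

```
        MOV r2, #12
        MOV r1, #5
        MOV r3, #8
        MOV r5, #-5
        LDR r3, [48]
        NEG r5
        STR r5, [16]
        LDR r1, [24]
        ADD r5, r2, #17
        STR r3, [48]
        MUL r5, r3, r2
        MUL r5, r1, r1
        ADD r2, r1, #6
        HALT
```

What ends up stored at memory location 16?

r2=12
r1=5
r3=8
r5=-5
r3=M[48]=8
r5=-(-5)=5
STR r5, [16] → M[16]=5
r1=M[24]=20
r5=12+17=29
STR r3, [48] → M[48]=8
r5=8*12=96
r5=20*20=400
r2=20+6=26
halt.

5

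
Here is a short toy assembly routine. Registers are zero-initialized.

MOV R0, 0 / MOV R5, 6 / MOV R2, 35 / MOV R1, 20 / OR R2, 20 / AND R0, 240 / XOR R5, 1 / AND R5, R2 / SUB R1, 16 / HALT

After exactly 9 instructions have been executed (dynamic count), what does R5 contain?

7

R0=0
R5=6
R2=35
R1=20
R2=35|20=55
R0=0&240=0
R5=6^1=7
R5=7&55=7
R1=20-16=4
After step 9: R5 = 7.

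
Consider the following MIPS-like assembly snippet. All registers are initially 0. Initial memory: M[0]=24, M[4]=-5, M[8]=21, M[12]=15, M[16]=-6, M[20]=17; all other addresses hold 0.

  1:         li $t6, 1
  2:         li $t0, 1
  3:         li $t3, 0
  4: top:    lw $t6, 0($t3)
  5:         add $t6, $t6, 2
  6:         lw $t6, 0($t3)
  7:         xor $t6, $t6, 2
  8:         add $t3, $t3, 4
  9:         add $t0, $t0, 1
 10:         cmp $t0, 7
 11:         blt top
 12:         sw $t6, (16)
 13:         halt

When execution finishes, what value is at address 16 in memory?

19

li $t6, 1 → $t6=1
li $t0, 1 → $t0=1
li $t3, 0 → $t3=0
lw $t6, 0($t3) → $t6=M[0]=24
add $t6, $t6, 2 → $t6=24+2=26
lw $t6, 0($t3) → $t6=M[0]=24
xor $t6, $t6, 2 → $t6=24^2=26
add $t3, $t3, 4 → $t3=0+4=4
add $t0, $t0, 1 → $t0=1+1=2
cmp $t0, 7  (cmp 2,7)
blt top: taken
lw $t6, 0($t3) → $t6=M[4]=-5
add $t6, $t6, 2 → $t6=(-5)+2=-3
lw $t6, 0($t3) → $t6=M[4]=-5
xor $t6, $t6, 2 → $t6=(-5)^2=-7
add $t3, $t3, 4 → $t3=4+4=8
add $t0, $t0, 1 → $t0=2+1=3
cmp $t0, 7  (cmp 3,7)
blt top: taken
lw $t6, 0($t3) → $t6=M[8]=21
add $t6, $t6, 2 → $t6=21+2=23
lw $t6, 0($t3) → $t6=M[8]=21
xor $t6, $t6, 2 → $t6=21^2=23
add $t3, $t3, 4 → $t3=8+4=12
add $t0, $t0, 1 → $t0=3+1=4
cmp $t0, 7  (cmp 4,7)
blt top: taken
lw $t6, 0($t3) → $t6=M[12]=15
add $t6, $t6, 2 → $t6=15+2=17
lw $t6, 0($t3) → $t6=M[12]=15
xor $t6, $t6, 2 → $t6=15^2=13
add $t3, $t3, 4 → $t3=12+4=16
add $t0, $t0, 1 → $t0=4+1=5
cmp $t0, 7  (cmp 5,7)
blt top: taken
lw $t6, 0($t3) → $t6=M[16]=-6
add $t6, $t6, 2 → $t6=(-6)+2=-4
lw $t6, 0($t3) → $t6=M[16]=-6
xor $t6, $t6, 2 → $t6=(-6)^2=-8
add $t3, $t3, 4 → $t3=16+4=20
add $t0, $t0, 1 → $t0=5+1=6
cmp $t0, 7  (cmp 6,7)
blt top: taken
lw $t6, 0($t3) → $t6=M[20]=17
add $t6, $t6, 2 → $t6=17+2=19
lw $t6, 0($t3) → $t6=M[20]=17
xor $t6, $t6, 2 → $t6=17^2=19
add $t3, $t3, 4 → $t3=20+4=24
add $t0, $t0, 1 → $t0=6+1=7
cmp $t0, 7  (cmp 7,7)
blt top: not taken
sw $t6, (16) → M[16]=19
halt.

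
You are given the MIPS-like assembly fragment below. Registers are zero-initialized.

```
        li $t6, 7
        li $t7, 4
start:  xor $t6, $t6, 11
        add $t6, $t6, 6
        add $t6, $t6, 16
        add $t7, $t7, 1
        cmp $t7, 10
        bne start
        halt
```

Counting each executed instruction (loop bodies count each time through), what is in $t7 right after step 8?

$t6=7
$t7=4
$t6=7^11=12
$t6=12+6=18
$t6=18+16=34
$t7=4+1=5
cmp $t7, 10  (cmp 5,10)
bne start: taken
After step 8: $t7 = 5.

5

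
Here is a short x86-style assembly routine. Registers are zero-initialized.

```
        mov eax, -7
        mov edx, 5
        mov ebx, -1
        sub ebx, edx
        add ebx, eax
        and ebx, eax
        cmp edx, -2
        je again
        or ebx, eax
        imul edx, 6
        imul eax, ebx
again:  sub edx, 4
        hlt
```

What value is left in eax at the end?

49

mov eax, -7 → eax=-7
mov edx, 5 → edx=5
mov ebx, -1 → ebx=-1
sub ebx, edx → ebx=(-1)-5=-6
add ebx, eax → ebx=(-6)+(-7)=-13
and ebx, eax → ebx=(-13)&(-7)=-15
cmp edx, -2  (cmp 5,-2)
je again: not taken
or ebx, eax → ebx=(-15)|(-7)=-7
imul edx, 6 → edx=5*6=30
imul eax, ebx → eax=(-7)*(-7)=49
sub edx, 4 → edx=30-4=26
halt.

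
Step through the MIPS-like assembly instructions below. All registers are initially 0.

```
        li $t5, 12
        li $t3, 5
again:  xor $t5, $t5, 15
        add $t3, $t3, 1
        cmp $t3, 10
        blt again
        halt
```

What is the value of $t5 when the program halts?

3

after li $t5, 12: $t5=12
after li $t3, 5: $t3=5
after xor $t5, $t5, 15: $t5=12^15=3
after add $t3, $t3, 1: $t3=5+1=6
cmp $t3, 10  (cmp 6,10)
blt again: taken
after xor $t5, $t5, 15: $t5=3^15=12
after add $t3, $t3, 1: $t3=6+1=7
cmp $t3, 10  (cmp 7,10)
blt again: taken
after xor $t5, $t5, 15: $t5=12^15=3
after add $t3, $t3, 1: $t3=7+1=8
cmp $t3, 10  (cmp 8,10)
blt again: taken
after xor $t5, $t5, 15: $t5=3^15=12
after add $t3, $t3, 1: $t3=8+1=9
cmp $t3, 10  (cmp 9,10)
blt again: taken
after xor $t5, $t5, 15: $t5=12^15=3
after add $t3, $t3, 1: $t3=9+1=10
cmp $t3, 10  (cmp 10,10)
blt again: not taken
halt.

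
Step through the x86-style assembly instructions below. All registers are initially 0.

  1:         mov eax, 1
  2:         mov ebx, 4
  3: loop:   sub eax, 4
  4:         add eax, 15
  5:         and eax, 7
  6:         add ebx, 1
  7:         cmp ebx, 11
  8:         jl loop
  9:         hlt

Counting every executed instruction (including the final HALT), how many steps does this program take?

45

after mov eax, 1: eax=1
after mov ebx, 4: ebx=4
after sub eax, 4: eax=1-4=-3
after add eax, 15: eax=(-3)+15=12
after and eax, 7: eax=12&7=4
after add ebx, 1: ebx=4+1=5
cmp ebx, 11  (cmp 5,11)
jl loop: taken
after sub eax, 4: eax=4-4=0
after add eax, 15: eax=0+15=15
after and eax, 7: eax=15&7=7
after add ebx, 1: ebx=5+1=6
cmp ebx, 11  (cmp 6,11)
jl loop: taken
after sub eax, 4: eax=7-4=3
after add eax, 15: eax=3+15=18
after and eax, 7: eax=18&7=2
after add ebx, 1: ebx=6+1=7
cmp ebx, 11  (cmp 7,11)
jl loop: taken
after sub eax, 4: eax=2-4=-2
after add eax, 15: eax=(-2)+15=13
after and eax, 7: eax=13&7=5
after add ebx, 1: ebx=7+1=8
cmp ebx, 11  (cmp 8,11)
jl loop: taken
after sub eax, 4: eax=5-4=1
after add eax, 15: eax=1+15=16
after and eax, 7: eax=16&7=0
after add ebx, 1: ebx=8+1=9
cmp ebx, 11  (cmp 9,11)
jl loop: taken
after sub eax, 4: eax=0-4=-4
after add eax, 15: eax=(-4)+15=11
after and eax, 7: eax=11&7=3
after add ebx, 1: ebx=9+1=10
cmp ebx, 11  (cmp 10,11)
jl loop: taken
after sub eax, 4: eax=3-4=-1
after add eax, 15: eax=(-1)+15=14
after and eax, 7: eax=14&7=6
after add ebx, 1: ebx=10+1=11
cmp ebx, 11  (cmp 11,11)
jl loop: not taken
halt.
Total executed instructions: 45.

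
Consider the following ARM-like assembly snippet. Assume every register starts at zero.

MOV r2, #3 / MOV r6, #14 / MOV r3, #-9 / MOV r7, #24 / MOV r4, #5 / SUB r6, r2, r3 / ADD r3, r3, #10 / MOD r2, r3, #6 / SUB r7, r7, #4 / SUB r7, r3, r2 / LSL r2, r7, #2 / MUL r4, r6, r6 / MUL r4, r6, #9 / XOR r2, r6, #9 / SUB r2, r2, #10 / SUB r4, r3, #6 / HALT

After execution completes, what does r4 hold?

-5

MOV r2, #3 → r2=3
MOV r6, #14 → r6=14
MOV r3, #-9 → r3=-9
MOV r7, #24 → r7=24
MOV r4, #5 → r4=5
SUB r6, r2, r3 → r6=3-(-9)=12
ADD r3, r3, #10 → r3=(-9)+10=1
MOD r2, r3, #6 → r2=1%6=1
SUB r7, r7, #4 → r7=24-4=20
SUB r7, r3, r2 → r7=1-1=0
LSL r2, r7, #2 → r2=0<<2=0
MUL r4, r6, r6 → r4=12*12=144
MUL r4, r6, #9 → r4=12*9=108
XOR r2, r6, #9 → r2=12^9=5
SUB r2, r2, #10 → r2=5-10=-5
SUB r4, r3, #6 → r4=1-6=-5
halt.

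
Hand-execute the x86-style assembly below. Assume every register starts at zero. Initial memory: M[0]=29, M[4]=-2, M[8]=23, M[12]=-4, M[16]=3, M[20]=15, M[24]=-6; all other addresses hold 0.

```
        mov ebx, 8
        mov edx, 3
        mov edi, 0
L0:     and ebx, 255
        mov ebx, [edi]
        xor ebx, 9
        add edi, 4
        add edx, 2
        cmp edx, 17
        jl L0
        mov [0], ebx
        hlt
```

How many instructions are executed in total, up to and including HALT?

ebx=8
edx=3
edi=0
ebx=8&255=8
ebx=M[0]=29
ebx=29^9=20
edi=0+4=4
edx=3+2=5
cmp edx, 17  (cmp 5,17)
jl L0: taken
ebx=20&255=20
ebx=M[4]=-2
ebx=(-2)^9=-9
edi=4+4=8
edx=5+2=7
cmp edx, 17  (cmp 7,17)
jl L0: taken
ebx=(-9)&255=247
ebx=M[8]=23
ebx=23^9=30
edi=8+4=12
edx=7+2=9
cmp edx, 17  (cmp 9,17)
jl L0: taken
ebx=30&255=30
ebx=M[12]=-4
ebx=(-4)^9=-11
edi=12+4=16
edx=9+2=11
cmp edx, 17  (cmp 11,17)
jl L0: taken
ebx=(-11)&255=245
ebx=M[16]=3
ebx=3^9=10
edi=16+4=20
edx=11+2=13
cmp edx, 17  (cmp 13,17)
jl L0: taken
ebx=10&255=10
ebx=M[20]=15
ebx=15^9=6
edi=20+4=24
edx=13+2=15
cmp edx, 17  (cmp 15,17)
jl L0: taken
ebx=6&255=6
ebx=M[24]=-6
ebx=(-6)^9=-13
edi=24+4=28
edx=15+2=17
cmp edx, 17  (cmp 17,17)
jl L0: not taken
mov [0], ebx → M[0]=-13
halt.
Total executed instructions: 54.

54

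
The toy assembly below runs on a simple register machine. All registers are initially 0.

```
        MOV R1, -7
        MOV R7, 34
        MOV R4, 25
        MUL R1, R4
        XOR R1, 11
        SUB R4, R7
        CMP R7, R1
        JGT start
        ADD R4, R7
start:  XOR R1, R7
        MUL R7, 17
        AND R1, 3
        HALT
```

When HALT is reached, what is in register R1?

R1=-7
R7=34
R4=25
R1=(-7)*25=-175
R1=(-175)^11=-166
R4=25-34=-9
CMP R7, R1  (cmp 34,-166)
JGT start: taken
R1=(-166)^34=-136
R7=34*17=578
R1=(-136)&3=0
halt.

0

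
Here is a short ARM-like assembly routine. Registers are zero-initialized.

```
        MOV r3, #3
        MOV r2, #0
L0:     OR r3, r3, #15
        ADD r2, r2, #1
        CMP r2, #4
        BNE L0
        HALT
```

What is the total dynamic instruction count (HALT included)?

MOV r3, #3 → r3=3
MOV r2, #0 → r2=0
OR r3, r3, #15 → r3=3|15=15
ADD r2, r2, #1 → r2=0+1=1
CMP r2, #4  (cmp 1,4)
BNE L0: taken
OR r3, r3, #15 → r3=15|15=15
ADD r2, r2, #1 → r2=1+1=2
CMP r2, #4  (cmp 2,4)
BNE L0: taken
OR r3, r3, #15 → r3=15|15=15
ADD r2, r2, #1 → r2=2+1=3
CMP r2, #4  (cmp 3,4)
BNE L0: taken
OR r3, r3, #15 → r3=15|15=15
ADD r2, r2, #1 → r2=3+1=4
CMP r2, #4  (cmp 4,4)
BNE L0: not taken
halt.
Total executed instructions: 19.

19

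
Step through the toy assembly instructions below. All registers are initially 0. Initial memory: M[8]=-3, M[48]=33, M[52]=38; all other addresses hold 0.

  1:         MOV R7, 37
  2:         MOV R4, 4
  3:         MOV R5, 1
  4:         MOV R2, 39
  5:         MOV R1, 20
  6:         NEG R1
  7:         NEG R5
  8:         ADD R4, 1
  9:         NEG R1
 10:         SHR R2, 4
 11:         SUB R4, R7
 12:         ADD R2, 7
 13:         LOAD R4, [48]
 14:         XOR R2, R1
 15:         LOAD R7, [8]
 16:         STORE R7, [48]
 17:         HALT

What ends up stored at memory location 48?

-3

MOV R7, 37 → R7=37
MOV R4, 4 → R4=4
MOV R5, 1 → R5=1
MOV R2, 39 → R2=39
MOV R1, 20 → R1=20
NEG R1 → R1=-(20)=-20
NEG R5 → R5=-(1)=-1
ADD R4, 1 → R4=4+1=5
NEG R1 → R1=-(-20)=20
SHR R2, 4 → R2=39>>4=2
SUB R4, R7 → R4=5-37=-32
ADD R2, 7 → R2=2+7=9
LOAD R4, [48] → R4=M[48]=33
XOR R2, R1 → R2=9^20=29
LOAD R7, [8] → R7=M[8]=-3
STORE R7, [48] → M[48]=-3
halt.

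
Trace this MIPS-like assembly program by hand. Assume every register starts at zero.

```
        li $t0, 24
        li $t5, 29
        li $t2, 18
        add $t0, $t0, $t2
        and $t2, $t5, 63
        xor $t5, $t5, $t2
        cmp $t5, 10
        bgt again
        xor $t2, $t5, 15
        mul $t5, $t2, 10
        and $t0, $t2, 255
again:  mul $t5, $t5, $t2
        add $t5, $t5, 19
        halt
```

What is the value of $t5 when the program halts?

$t0=24
$t5=29
$t2=18
$t0=24+18=42
$t2=29&63=29
$t5=29^29=0
cmp $t5, 10  (cmp 0,10)
bgt again: not taken
$t2=0^15=15
$t5=15*10=150
$t0=15&255=15
$t5=150*15=2250
$t5=2250+19=2269
halt.

2269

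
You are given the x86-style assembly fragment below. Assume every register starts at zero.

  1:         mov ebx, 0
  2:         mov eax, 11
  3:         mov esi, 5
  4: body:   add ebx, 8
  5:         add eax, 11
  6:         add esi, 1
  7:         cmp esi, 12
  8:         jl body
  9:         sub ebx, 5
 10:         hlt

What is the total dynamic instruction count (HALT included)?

after mov ebx, 0: ebx=0
after mov eax, 11: eax=11
after mov esi, 5: esi=5
after add ebx, 8: ebx=0+8=8
after add eax, 11: eax=11+11=22
after add esi, 1: esi=5+1=6
cmp esi, 12  (cmp 6,12)
jl body: taken
after add ebx, 8: ebx=8+8=16
after add eax, 11: eax=22+11=33
after add esi, 1: esi=6+1=7
cmp esi, 12  (cmp 7,12)
jl body: taken
after add ebx, 8: ebx=16+8=24
after add eax, 11: eax=33+11=44
after add esi, 1: esi=7+1=8
cmp esi, 12  (cmp 8,12)
jl body: taken
after add ebx, 8: ebx=24+8=32
after add eax, 11: eax=44+11=55
after add esi, 1: esi=8+1=9
cmp esi, 12  (cmp 9,12)
jl body: taken
after add ebx, 8: ebx=32+8=40
after add eax, 11: eax=55+11=66
after add esi, 1: esi=9+1=10
cmp esi, 12  (cmp 10,12)
jl body: taken
after add ebx, 8: ebx=40+8=48
after add eax, 11: eax=66+11=77
after add esi, 1: esi=10+1=11
cmp esi, 12  (cmp 11,12)
jl body: taken
after add ebx, 8: ebx=48+8=56
after add eax, 11: eax=77+11=88
after add esi, 1: esi=11+1=12
cmp esi, 12  (cmp 12,12)
jl body: not taken
after sub ebx, 5: ebx=56-5=51
halt.
Total executed instructions: 40.

40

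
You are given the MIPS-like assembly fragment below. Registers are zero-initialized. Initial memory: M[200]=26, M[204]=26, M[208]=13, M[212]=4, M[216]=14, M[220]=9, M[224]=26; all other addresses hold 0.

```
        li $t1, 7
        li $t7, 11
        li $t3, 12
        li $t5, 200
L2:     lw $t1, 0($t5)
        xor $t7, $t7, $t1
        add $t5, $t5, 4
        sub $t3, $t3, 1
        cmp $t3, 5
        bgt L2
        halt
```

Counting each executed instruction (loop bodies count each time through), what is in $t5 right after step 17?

li $t1, 7 → $t1=7
li $t7, 11 → $t7=11
li $t3, 12 → $t3=12
li $t5, 200 → $t5=200
lw $t1, 0($t5) → $t1=M[200]=26
xor $t7, $t7, $t1 → $t7=11^26=17
add $t5, $t5, 4 → $t5=200+4=204
sub $t3, $t3, 1 → $t3=12-1=11
cmp $t3, 5  (cmp 11,5)
bgt L2: taken
lw $t1, 0($t5) → $t1=M[204]=26
xor $t7, $t7, $t1 → $t7=17^26=11
add $t5, $t5, 4 → $t5=204+4=208
sub $t3, $t3, 1 → $t3=11-1=10
cmp $t3, 5  (cmp 10,5)
bgt L2: taken
lw $t1, 0($t5) → $t1=M[208]=13
After step 17: $t5 = 208.

208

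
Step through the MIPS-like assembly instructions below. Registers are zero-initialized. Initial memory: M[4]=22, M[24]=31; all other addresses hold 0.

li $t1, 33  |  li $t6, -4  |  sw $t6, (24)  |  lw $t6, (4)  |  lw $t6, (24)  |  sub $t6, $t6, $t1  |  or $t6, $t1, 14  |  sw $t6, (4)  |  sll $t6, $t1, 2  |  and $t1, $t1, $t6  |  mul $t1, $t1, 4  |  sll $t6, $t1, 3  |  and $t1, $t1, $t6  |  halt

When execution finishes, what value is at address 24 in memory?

-4

li $t1, 33 → $t1=33
li $t6, -4 → $t6=-4
sw $t6, (24) → M[24]=-4
lw $t6, (4) → $t6=M[4]=22
lw $t6, (24) → $t6=M[24]=-4
sub $t6, $t6, $t1 → $t6=(-4)-33=-37
or $t6, $t1, 14 → $t6=33|14=47
sw $t6, (4) → M[4]=47
sll $t6, $t1, 2 → $t6=33<<2=132
and $t1, $t1, $t6 → $t1=33&132=0
mul $t1, $t1, 4 → $t1=0*4=0
sll $t6, $t1, 3 → $t6=0<<3=0
and $t1, $t1, $t6 → $t1=0&0=0
halt.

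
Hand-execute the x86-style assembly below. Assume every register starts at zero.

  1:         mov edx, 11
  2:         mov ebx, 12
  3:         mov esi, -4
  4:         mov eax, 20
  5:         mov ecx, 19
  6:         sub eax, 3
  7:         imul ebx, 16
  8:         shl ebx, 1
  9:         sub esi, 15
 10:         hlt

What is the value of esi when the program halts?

edx=11
ebx=12
esi=-4
eax=20
ecx=19
eax=20-3=17
ebx=12*16=192
ebx=192<<1=384
esi=(-4)-15=-19
halt.

-19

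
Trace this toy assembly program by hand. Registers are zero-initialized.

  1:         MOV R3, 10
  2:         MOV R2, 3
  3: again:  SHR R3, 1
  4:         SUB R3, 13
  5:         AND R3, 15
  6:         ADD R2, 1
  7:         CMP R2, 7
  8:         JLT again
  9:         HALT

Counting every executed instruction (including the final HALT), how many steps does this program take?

27

after MOV R3, 10: R3=10
after MOV R2, 3: R2=3
after SHR R3, 1: R3=10>>1=5
after SUB R3, 13: R3=5-13=-8
after AND R3, 15: R3=(-8)&15=8
after ADD R2, 1: R2=3+1=4
CMP R2, 7  (cmp 4,7)
JLT again: taken
after SHR R3, 1: R3=8>>1=4
after SUB R3, 13: R3=4-13=-9
after AND R3, 15: R3=(-9)&15=7
after ADD R2, 1: R2=4+1=5
CMP R2, 7  (cmp 5,7)
JLT again: taken
after SHR R3, 1: R3=7>>1=3
after SUB R3, 13: R3=3-13=-10
after AND R3, 15: R3=(-10)&15=6
after ADD R2, 1: R2=5+1=6
CMP R2, 7  (cmp 6,7)
JLT again: taken
after SHR R3, 1: R3=6>>1=3
after SUB R3, 13: R3=3-13=-10
after AND R3, 15: R3=(-10)&15=6
after ADD R2, 1: R2=6+1=7
CMP R2, 7  (cmp 7,7)
JLT again: not taken
halt.
Total executed instructions: 27.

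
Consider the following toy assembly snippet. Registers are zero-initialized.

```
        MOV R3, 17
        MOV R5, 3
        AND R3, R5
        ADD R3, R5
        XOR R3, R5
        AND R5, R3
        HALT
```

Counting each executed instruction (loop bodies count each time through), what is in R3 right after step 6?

R3=17
R5=3
R3=17&3=1
R3=1+3=4
R3=4^3=7
R5=3&7=3
After step 6: R3 = 7.

7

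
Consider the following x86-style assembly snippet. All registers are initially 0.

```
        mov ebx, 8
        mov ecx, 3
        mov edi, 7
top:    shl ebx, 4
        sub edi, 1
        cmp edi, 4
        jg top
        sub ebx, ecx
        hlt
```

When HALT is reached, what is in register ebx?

32765

after mov ebx, 8: ebx=8
after mov ecx, 3: ecx=3
after mov edi, 7: edi=7
after shl ebx, 4: ebx=8<<4=128
after sub edi, 1: edi=7-1=6
cmp edi, 4  (cmp 6,4)
jg top: taken
after shl ebx, 4: ebx=128<<4=2048
after sub edi, 1: edi=6-1=5
cmp edi, 4  (cmp 5,4)
jg top: taken
after shl ebx, 4: ebx=2048<<4=32768
after sub edi, 1: edi=5-1=4
cmp edi, 4  (cmp 4,4)
jg top: not taken
after sub ebx, ecx: ebx=32768-3=32765
halt.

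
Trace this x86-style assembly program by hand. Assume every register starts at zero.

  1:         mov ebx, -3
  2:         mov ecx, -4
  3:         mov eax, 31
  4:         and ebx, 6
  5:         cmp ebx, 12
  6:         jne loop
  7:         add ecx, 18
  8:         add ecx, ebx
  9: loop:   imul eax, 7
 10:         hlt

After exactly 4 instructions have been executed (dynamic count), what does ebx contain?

4

after mov ebx, -3: ebx=-3
after mov ecx, -4: ecx=-4
after mov eax, 31: eax=31
after and ebx, 6: ebx=(-3)&6=4
After step 4: ebx = 4.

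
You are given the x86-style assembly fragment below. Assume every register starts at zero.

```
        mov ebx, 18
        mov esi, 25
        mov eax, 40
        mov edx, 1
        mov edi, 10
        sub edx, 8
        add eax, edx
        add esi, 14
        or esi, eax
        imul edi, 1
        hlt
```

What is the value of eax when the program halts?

33

mov ebx, 18 → ebx=18
mov esi, 25 → esi=25
mov eax, 40 → eax=40
mov edx, 1 → edx=1
mov edi, 10 → edi=10
sub edx, 8 → edx=1-8=-7
add eax, edx → eax=40+(-7)=33
add esi, 14 → esi=25+14=39
or esi, eax → esi=39|33=39
imul edi, 1 → edi=10*1=10
halt.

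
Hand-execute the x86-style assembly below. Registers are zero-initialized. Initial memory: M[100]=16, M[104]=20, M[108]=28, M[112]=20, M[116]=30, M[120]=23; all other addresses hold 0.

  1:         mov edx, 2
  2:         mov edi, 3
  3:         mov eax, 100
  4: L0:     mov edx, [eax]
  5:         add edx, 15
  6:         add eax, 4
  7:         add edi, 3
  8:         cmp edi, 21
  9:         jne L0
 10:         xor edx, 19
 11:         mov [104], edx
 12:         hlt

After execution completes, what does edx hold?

after mov edx, 2: edx=2
after mov edi, 3: edi=3
after mov eax, 100: eax=100
after mov edx, [eax]: edx=M[100]=16
after add edx, 15: edx=16+15=31
after add eax, 4: eax=100+4=104
after add edi, 3: edi=3+3=6
cmp edi, 21  (cmp 6,21)
jne L0: taken
after mov edx, [eax]: edx=M[104]=20
after add edx, 15: edx=20+15=35
after add eax, 4: eax=104+4=108
after add edi, 3: edi=6+3=9
cmp edi, 21  (cmp 9,21)
jne L0: taken
after mov edx, [eax]: edx=M[108]=28
after add edx, 15: edx=28+15=43
after add eax, 4: eax=108+4=112
after add edi, 3: edi=9+3=12
cmp edi, 21  (cmp 12,21)
jne L0: taken
after mov edx, [eax]: edx=M[112]=20
after add edx, 15: edx=20+15=35
after add eax, 4: eax=112+4=116
after add edi, 3: edi=12+3=15
cmp edi, 21  (cmp 15,21)
jne L0: taken
after mov edx, [eax]: edx=M[116]=30
after add edx, 15: edx=30+15=45
after add eax, 4: eax=116+4=120
after add edi, 3: edi=15+3=18
cmp edi, 21  (cmp 18,21)
jne L0: taken
after mov edx, [eax]: edx=M[120]=23
after add edx, 15: edx=23+15=38
after add eax, 4: eax=120+4=124
after add edi, 3: edi=18+3=21
cmp edi, 21  (cmp 21,21)
jne L0: not taken
after xor edx, 19: edx=38^19=53
mov [104], edx → M[104]=53
halt.

53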